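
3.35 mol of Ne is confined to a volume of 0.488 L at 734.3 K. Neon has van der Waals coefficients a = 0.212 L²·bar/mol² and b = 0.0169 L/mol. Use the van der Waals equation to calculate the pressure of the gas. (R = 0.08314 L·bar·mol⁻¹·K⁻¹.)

P ≈ 464.1 bar

P = nRT/(V − nb) − a n²/V²
nRT/(V − nb) = (3.35)(0.08314)(734.3)/(0.488 − 3.35×0.0169) = 204.52/0.43139 = 474.10 bar
a n²/V² = (0.212)(3.35)²/(0.488)² = 9.9905 bar
P = 474.10 − 9.9905 = 464.1 bar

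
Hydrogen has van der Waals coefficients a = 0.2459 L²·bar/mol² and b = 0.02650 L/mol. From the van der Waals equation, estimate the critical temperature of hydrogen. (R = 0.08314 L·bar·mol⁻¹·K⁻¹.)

T_c ≈ 33.07 K

For a van der Waals gas, T_c = 8a/(27Rb).
T_c = 8×0.2459/(27×0.08314×0.02650) = 1.9672/0.059487 = 33.07 K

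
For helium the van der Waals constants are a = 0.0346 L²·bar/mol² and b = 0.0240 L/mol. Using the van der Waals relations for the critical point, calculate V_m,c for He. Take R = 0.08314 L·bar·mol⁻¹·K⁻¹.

For a van der Waals gas, V_m,c = 3b.
V_m,c = 3×0.0240 = 0.07200 L/mol

V_m,c ≈ 0.07200 L/mol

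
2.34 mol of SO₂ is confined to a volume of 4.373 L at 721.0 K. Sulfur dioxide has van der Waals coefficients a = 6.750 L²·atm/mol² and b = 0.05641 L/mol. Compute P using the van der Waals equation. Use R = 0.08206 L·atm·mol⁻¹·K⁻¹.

P = nRT/(V − nb) − a n²/V²
nRT/(V − nb) = (2.34)(0.08206)(721.0)/(4.373 − 2.34×0.05641) = 138.45/4.2410 = 32.646 atm
a n²/V² = (6.750)(2.34)²/(4.373)² = 1.9328 atm
P = 32.646 − 1.9328 = 30.71 atm

P ≈ 30.71 atm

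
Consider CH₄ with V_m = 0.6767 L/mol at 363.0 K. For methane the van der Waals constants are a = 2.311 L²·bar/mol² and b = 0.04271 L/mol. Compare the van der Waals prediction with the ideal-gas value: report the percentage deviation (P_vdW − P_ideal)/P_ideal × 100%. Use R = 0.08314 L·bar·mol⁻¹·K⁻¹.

-4.58 %

Ideal: P_ideal = RT/V_m = (0.08314)(363.0)/0.6767 = 44.5985 bar
vdW: P = RT/(V_m − b) − a/V_m² = 30.1798/0.633990 − 2.311/0.457923 = 47.6030 − 5.04670 = 42.5563 bar
% deviation = (42.5563 − 44.5985)/44.5985 × 100% = -4.58%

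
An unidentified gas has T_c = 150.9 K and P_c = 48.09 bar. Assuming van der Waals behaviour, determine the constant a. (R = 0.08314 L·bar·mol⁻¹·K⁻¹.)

a ≈ 1.381 L²·bar/mol²

From T_c = 8a/(27Rb) and P_c = a/(27b²): a = 27 R² T_c²/(64 P_c).
a = 27×(0.08314)²×(150.9)²/(64×48.09) = 4249.7/3077.8 = 1.381 L²·bar/mol²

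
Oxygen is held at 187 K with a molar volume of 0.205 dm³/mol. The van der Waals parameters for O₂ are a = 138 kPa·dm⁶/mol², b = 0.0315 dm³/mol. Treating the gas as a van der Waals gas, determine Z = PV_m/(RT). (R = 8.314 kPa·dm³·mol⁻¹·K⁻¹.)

Z ≈ 0.7486

P = RT/(V_m − b) − a/V_m² = (8.314)(187)/(0.205 − 0.0315) − 138/(0.205)²
  = 1554.7/0.17350 − 3283.8 = 8960.8 − 3283.8 = 5677.0 kPa
Z = PV_m/(RT) = (5677.0)(0.205)/((8.314)(187)) = 1163.8/1554.7 = 0.7486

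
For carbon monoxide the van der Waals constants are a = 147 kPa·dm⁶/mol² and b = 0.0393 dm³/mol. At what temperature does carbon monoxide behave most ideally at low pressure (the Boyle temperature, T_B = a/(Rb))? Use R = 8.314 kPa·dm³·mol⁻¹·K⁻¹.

T_B ≈ 449.9 K

For a van der Waals gas the second virial coefficient B₂ = b − a/(RT) vanishes at T_B = a/(Rb).
T_B = 147/(8.314×0.0393) = 147/0.32674 = 449.9 K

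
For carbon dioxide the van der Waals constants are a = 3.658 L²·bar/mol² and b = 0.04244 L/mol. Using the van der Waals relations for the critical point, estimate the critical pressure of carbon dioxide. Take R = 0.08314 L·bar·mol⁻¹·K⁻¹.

For a van der Waals gas, P_c = a/(27b²).
P_c = 3.658/(27×(0.04244)²) = 3.658/0.048631 = 75.22 bar

P_c ≈ 75.22 bar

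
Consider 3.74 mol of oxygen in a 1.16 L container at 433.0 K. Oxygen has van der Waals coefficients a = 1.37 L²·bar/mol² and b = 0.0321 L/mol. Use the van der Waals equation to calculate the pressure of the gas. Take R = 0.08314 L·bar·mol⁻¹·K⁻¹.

P = nRT/(V − nb) − a n²/V²
nRT/(V − nb) = (3.74)(0.08314)(433.0)/(1.16 − 3.74×0.0321) = 134.64/1.0399 = 129.47 bar
a n²/V² = (1.37)(3.74)²/(1.16)² = 14.241 bar
P = 129.47 − 14.241 = 115.2 bar

P ≈ 115.2 bar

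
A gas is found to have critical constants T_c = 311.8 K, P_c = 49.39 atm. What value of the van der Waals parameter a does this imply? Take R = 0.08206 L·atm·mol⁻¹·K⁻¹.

a ≈ 5.592 L²·atm/mol²

From T_c = 8a/(27Rb) and P_c = a/(27b²): a = 27 R² T_c²/(64 P_c).
a = 27×(0.08206)²×(311.8)²/(64×49.39) = 17676/3161.0 = 5.592 L²·atm/mol²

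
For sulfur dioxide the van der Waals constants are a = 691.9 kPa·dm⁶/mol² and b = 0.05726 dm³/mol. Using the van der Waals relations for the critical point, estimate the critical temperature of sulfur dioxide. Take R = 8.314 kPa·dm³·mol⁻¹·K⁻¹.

T_c ≈ 430.6 K

For a van der Waals gas, T_c = 8a/(27Rb).
T_c = 8×691.9/(27×8.314×0.05726) = 5535.2/12.854 = 430.6 K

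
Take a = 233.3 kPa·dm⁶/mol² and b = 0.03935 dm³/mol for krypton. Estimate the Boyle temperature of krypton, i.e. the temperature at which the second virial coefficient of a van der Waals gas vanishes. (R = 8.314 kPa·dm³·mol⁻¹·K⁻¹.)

T_B ≈ 713.1 K

For a van der Waals gas the second virial coefficient B₂ = b − a/(RT) vanishes at T_B = a/(Rb).
T_B = 233.3/(8.314×0.03935) = 233.3/0.32716 = 713.1 K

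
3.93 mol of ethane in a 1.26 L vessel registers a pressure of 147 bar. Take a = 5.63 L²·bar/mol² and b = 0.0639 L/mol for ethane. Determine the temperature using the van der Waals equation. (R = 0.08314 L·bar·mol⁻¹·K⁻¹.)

T = (P + a n²/V²)(V − nb)/(nR)
P + a n²/V² = 147 + (5.63)(3.93)²/(1.26)² = 201.77 bar
V − nb = 1.26 − (3.93)(0.0639) = 1.0089 L
T = (201.77)(1.0089)/((3.93)(0.08314)) = 623.0 K

T ≈ 623.0 K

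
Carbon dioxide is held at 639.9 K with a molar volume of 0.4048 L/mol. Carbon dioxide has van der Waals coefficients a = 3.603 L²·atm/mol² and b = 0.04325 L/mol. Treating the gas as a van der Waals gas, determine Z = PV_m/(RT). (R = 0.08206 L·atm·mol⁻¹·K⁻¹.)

Z ≈ 0.9501

P = RT/(V_m − b) − a/V_m² = (0.08206)(639.9)/(0.4048 − 0.04325) − 3.603/(0.4048)²
  = 52.510/0.36155 − 21.988 = 145.24 − 21.988 = 123.25 atm
Z = PV_m/(RT) = (123.25)(0.4048)/((0.08206)(639.9)) = 49.892/52.510 = 0.9501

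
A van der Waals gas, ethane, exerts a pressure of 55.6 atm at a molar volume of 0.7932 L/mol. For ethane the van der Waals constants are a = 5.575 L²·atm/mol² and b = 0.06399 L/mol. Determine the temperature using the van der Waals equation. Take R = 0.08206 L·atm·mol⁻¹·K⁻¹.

T = (P + a/V_m²)(V_m − b)/R
P + a/V_m² = 55.6 + 5.575/(0.7932)² = 64.461 atm
V_m − b = 0.7932 − 0.06399 = 0.72921 L/mol
T = (64.461)(0.72921)/0.08206 = 572.8 K

T ≈ 572.8 K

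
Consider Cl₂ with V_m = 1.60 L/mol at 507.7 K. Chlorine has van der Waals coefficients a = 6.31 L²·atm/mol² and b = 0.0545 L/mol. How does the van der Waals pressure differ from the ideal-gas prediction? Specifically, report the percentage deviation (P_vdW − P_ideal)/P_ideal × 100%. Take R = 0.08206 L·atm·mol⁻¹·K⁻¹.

-5.94 %

Ideal: P_ideal = RT/V_m = (0.08206)(507.7)/1.60 = 26.0387 atm
vdW: P = RT/(V_m − b) − a/V_m² = 41.6619/1.54550 − 6.31/2.56000 = 26.9569 − 2.46484 = 24.4921 atm
% deviation = (24.4921 − 26.0387)/26.0387 × 100% = -5.94%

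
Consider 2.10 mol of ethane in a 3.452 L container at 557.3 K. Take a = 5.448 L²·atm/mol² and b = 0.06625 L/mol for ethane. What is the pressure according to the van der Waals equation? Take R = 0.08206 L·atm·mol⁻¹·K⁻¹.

P ≈ 26.97 atm

P = nRT/(V − nb) − a n²/V²
nRT/(V − nb) = (2.10)(0.08206)(557.3)/(3.452 − 2.10×0.06625) = 96.037/3.3129 = 28.989 atm
a n²/V² = (5.448)(2.10)²/(3.452)² = 2.0162 atm
P = 28.989 − 2.0162 = 26.97 atm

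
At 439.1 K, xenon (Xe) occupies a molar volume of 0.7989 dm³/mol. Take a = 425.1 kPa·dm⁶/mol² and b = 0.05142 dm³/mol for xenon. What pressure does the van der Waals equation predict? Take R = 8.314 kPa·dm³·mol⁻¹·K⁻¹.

P = RT/(V_m − b) − a/V_m²
RT/(V_m − b) = (8.314)(439.1)/(0.7989 − 0.05142) = 3650.7/0.74748 = 4884.0 kPa
a/V_m² = 425.1/(0.7989)² = 666.05 kPa
P = 4884.0 − 666.05 = 4218 kPa

P ≈ 4218 kPa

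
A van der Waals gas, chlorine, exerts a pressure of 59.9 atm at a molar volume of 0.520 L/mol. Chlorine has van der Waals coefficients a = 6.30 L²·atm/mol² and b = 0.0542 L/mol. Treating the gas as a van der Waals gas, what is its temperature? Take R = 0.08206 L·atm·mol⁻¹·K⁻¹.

T ≈ 472.3 K

T = (P + a/V_m²)(V_m − b)/R
P + a/V_m² = 59.9 + 6.30/(0.520)² = 83.199 atm
V_m − b = 0.520 − 0.0542 = 0.46580 L/mol
T = (83.199)(0.46580)/0.08206 = 472.3 K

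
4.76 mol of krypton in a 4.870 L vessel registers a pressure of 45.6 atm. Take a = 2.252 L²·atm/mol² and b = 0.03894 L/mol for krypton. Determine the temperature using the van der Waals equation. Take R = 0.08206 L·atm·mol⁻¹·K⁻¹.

T = (P + a n²/V²)(V − nb)/(nR)
P + a n²/V² = 45.6 + (2.252)(4.76)²/(4.870)² = 47.751 atm
V − nb = 4.870 − (4.76)(0.03894) = 4.6846 L
T = (47.751)(4.6846)/((4.76)(0.08206)) = 572.7 K

T ≈ 572.7 K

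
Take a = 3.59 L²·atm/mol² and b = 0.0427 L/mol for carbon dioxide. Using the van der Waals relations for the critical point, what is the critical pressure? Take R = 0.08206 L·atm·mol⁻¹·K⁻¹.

P_c ≈ 72.92 atm

For a van der Waals gas, P_c = a/(27b²).
P_c = 3.59/(27×(0.0427)²) = 3.59/0.049229 = 72.92 atm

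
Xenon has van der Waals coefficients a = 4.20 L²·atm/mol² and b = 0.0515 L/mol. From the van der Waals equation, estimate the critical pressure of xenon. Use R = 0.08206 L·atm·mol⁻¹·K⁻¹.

P_c ≈ 58.65 atm

For a van der Waals gas, P_c = a/(27b²).
P_c = 4.20/(27×(0.0515)²) = 4.20/0.071611 = 58.65 atm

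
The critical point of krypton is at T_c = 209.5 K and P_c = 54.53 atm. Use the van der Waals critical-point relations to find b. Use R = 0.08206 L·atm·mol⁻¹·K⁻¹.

b ≈ 0.03941 L/mol

From T_c = 8a/(27Rb) and P_c = a/(27b²): b = R T_c/(8 P_c).
b = (0.08206)(209.5)/(8×54.53) = 17.192/436.24 = 0.03941 L/mol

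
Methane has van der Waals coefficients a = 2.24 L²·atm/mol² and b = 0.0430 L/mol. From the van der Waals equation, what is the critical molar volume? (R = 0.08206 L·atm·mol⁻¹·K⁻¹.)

V_m,c ≈ 0.1290 L/mol

For a van der Waals gas, V_m,c = 3b.
V_m,c = 3×0.0430 = 0.1290 L/mol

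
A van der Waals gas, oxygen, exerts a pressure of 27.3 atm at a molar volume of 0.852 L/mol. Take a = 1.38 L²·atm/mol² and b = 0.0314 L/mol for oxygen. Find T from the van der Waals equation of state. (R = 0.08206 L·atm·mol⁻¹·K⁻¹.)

T ≈ 292.0 K

T = (P + a/V_m²)(V_m − b)/R
P + a/V_m² = 27.3 + 1.38/(0.852)² = 29.201 atm
V_m − b = 0.852 − 0.0314 = 0.82060 L/mol
T = (29.201)(0.82060)/0.08206 = 292.0 K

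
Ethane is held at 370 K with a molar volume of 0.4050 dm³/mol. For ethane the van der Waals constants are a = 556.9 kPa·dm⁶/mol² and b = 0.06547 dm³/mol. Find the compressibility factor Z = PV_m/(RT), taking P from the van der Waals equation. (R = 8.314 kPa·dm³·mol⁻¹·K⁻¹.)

P = RT/(V_m − b) − a/V_m² = (8.314)(370)/(0.4050 − 0.06547) − 556.9/(0.4050)²
  = 3076.2/0.33953 − 3395.2 = 9060.2 − 3395.2 = 5665.0 kPa
Z = PV_m/(RT) = (5665.0)(0.4050)/((8.314)(370)) = 2294.3/3076.2 = 0.7458

Z ≈ 0.7458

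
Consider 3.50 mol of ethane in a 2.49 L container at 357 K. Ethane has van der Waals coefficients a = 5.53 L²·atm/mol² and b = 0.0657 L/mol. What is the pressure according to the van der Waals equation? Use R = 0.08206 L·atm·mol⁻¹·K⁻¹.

P = nRT/(V − nb) − a n²/V²
nRT/(V − nb) = (3.50)(0.08206)(357)/(2.49 − 3.50×0.0657) = 102.53/2.2601 = 45.365 atm
a n²/V² = (5.53)(3.50)²/(2.49)² = 10.926 atm
P = 45.365 − 10.926 = 34.44 atm

P ≈ 34.44 atm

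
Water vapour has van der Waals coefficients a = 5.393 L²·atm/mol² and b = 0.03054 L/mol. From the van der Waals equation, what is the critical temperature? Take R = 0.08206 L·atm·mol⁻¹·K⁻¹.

For a van der Waals gas, T_c = 8a/(27Rb).
T_c = 8×5.393/(27×0.08206×0.03054) = 43.144/0.067665 = 637.6 K

T_c ≈ 637.6 K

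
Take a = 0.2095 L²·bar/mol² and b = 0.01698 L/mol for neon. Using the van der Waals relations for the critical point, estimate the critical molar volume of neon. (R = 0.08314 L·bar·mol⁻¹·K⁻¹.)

For a van der Waals gas, V_m,c = 3b.
V_m,c = 3×0.01698 = 0.05094 L/mol

V_m,c ≈ 0.05094 L/mol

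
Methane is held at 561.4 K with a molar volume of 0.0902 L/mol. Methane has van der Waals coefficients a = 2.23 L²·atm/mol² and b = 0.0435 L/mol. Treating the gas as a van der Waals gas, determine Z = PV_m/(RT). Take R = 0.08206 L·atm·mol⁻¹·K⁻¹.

Z ≈ 1.395

P = RT/(V_m − b) − a/V_m² = (0.08206)(561.4)/(0.0902 − 0.0435) − 2.23/(0.0902)²
  = 46.068/0.046700 − 274.09 = 986.47 − 274.09 = 712.38 atm
Z = PV_m/(RT) = (712.38)(0.0902)/((0.08206)(561.4)) = 64.257/46.068 = 1.395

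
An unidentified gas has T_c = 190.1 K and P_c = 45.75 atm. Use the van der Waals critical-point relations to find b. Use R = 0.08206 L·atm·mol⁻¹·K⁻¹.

From T_c = 8a/(27Rb) and P_c = a/(27b²): b = R T_c/(8 P_c).
b = (0.08206)(190.1)/(8×45.75) = 15.600/366.00 = 0.04262 L/mol

b ≈ 0.04262 L/mol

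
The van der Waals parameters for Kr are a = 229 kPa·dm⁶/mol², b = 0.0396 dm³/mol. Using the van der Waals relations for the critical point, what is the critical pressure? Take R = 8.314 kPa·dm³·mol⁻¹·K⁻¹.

P_c ≈ 5409 kPa

For a van der Waals gas, P_c = a/(27b²).
P_c = 229/(27×(0.0396)²) = 229/0.042340 = 5409 kPa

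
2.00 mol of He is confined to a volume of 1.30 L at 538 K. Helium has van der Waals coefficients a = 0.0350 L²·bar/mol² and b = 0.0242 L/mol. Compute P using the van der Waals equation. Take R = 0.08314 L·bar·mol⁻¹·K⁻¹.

P = nRT/(V − nb) − a n²/V²
nRT/(V − nb) = (2.00)(0.08314)(538)/(1.30 − 2.00×0.0242) = 89.459/1.2516 = 71.476 bar
a n²/V² = (0.0350)(2.00)²/(1.30)² = 0.082840 bar
P = 71.476 − 0.082840 = 71.39 bar

P ≈ 71.39 bar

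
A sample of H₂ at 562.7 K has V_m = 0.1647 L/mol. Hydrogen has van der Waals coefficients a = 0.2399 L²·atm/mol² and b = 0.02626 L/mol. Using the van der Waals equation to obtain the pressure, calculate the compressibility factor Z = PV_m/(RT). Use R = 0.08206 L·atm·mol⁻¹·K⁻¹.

P = RT/(V_m − b) − a/V_m² = (0.08206)(562.7)/(0.1647 − 0.02626) − 0.2399/(0.1647)²
  = 46.175/0.13844 − 8.8439 = 333.54 − 8.8439 = 324.70 atm
Z = PV_m/(RT) = (324.70)(0.1647)/((0.08206)(562.7)) = 53.478/46.175 = 1.158

Z ≈ 1.158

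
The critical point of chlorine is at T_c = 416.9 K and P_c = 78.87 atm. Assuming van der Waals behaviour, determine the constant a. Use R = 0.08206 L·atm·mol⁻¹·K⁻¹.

From T_c = 8a/(27Rb) and P_c = a/(27b²): a = 27 R² T_c²/(64 P_c).
a = 27×(0.08206)²×(416.9)²/(64×78.87) = 31600/5047.7 = 6.260 L²·atm/mol²

a ≈ 6.260 L²·atm/mol²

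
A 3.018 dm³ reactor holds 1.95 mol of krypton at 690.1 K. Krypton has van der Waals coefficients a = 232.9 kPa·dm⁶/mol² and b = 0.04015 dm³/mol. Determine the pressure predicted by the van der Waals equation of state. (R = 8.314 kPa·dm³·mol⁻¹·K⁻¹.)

P = nRT/(V − nb) − a n²/V²
nRT/(V − nb) = (1.95)(8.314)(690.1)/(3.018 − 1.95×0.04015) = 11188/2.9397 = 3805.8 kPa
a n²/V² = (232.9)(1.95)²/(3.018)² = 97.230 kPa
P = 3805.8 − 97.230 = 3709 kPa

P ≈ 3709 kPa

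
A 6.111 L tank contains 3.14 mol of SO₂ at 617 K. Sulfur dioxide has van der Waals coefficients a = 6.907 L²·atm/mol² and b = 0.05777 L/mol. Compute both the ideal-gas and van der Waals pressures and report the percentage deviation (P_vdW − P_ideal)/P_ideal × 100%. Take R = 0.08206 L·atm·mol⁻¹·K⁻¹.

-3.95 %

Ideal: P_ideal = nRT/V = (3.14)(0.08206)(617)/6.111 = 26.0156 atm
vdW: P = nRT/(V − nb) − a n²/V² = 158.981/5.92960 − 68.1003/37.3443 = 26.8114 − 1.82358 = 24.9878 atm
% deviation = (24.9878 − 26.0156)/26.0156 × 100% = -3.95%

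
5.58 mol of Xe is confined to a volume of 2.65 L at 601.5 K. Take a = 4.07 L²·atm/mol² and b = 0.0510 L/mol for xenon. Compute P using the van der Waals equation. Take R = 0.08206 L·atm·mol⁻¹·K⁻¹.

P = nRT/(V − nb) − a n²/V²
nRT/(V − nb) = (5.58)(0.08206)(601.5)/(2.65 − 5.58×0.0510) = 275.42/2.3654 = 116.44 atm
a n²/V² = (4.07)(5.58)²/(2.65)² = 18.046 atm
P = 116.44 − 18.046 = 98.39 atm

P ≈ 98.39 atm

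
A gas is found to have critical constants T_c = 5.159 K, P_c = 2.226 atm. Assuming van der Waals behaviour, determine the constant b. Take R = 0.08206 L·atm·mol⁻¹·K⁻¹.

From T_c = 8a/(27Rb) and P_c = a/(27b²): b = R T_c/(8 P_c).
b = (0.08206)(5.159)/(8×2.226) = 0.42335/17.808 = 0.02377 L/mol

b ≈ 0.02377 L/mol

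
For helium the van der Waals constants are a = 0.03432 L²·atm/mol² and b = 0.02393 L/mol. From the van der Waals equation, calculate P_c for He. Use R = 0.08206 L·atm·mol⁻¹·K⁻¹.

P_c ≈ 2.220 atm

For a van der Waals gas, P_c = a/(27b²).
P_c = 0.03432/(27×(0.02393)²) = 0.03432/0.015461 = 2.220 atm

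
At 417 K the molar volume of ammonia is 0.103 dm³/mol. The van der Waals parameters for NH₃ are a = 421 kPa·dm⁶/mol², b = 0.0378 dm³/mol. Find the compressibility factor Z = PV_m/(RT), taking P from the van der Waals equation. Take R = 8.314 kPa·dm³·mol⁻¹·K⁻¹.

P = RT/(V_m − b) − a/V_m² = (8.314)(417)/(0.103 − 0.0378) − 421/(0.103)²
  = 3466.9/0.065200 − 39683 = 53173 − 39683 = 13490 kPa
Z = PV_m/(RT) = (13490)(0.103)/((8.314)(417)) = 1389.5/3466.9 = 0.4008

Z ≈ 0.4008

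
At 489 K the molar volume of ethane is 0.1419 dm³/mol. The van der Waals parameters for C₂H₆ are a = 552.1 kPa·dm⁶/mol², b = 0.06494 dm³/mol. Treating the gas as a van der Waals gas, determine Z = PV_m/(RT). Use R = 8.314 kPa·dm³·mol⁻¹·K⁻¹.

Z ≈ 0.8868

P = RT/(V_m − b) − a/V_m² = (8.314)(489)/(0.1419 − 0.06494) − 552.1/(0.1419)²
  = 4065.5/0.076960 − 27419 = 52826 − 27419 = 25407 kPa
Z = PV_m/(RT) = (25407)(0.1419)/((8.314)(489)) = 3605.3/4065.5 = 0.8868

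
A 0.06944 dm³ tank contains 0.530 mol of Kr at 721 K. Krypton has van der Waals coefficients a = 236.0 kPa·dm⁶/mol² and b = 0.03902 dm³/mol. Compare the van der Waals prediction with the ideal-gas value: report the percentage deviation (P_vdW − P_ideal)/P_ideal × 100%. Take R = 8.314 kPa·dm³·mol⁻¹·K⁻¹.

Ideal: P_ideal = nRT/V = (0.530)(8.314)(721)/0.06944 = 45752.1 kPa
vdW: P = nRT/(V − nb) − a n²/V² = 3177.03/0.0487594 − 66.2924/0.00482191 = 65157.3 − 13748.2 = 51409.1 kPa
% deviation = (51409.1 − 45752.1)/45752.1 × 100% = 12.36%

12.36 %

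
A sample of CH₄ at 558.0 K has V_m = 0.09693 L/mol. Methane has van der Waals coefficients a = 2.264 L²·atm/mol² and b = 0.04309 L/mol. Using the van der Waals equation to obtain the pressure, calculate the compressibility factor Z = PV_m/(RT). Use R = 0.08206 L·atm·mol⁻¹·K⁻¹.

Z ≈ 1.290

P = RT/(V_m − b) − a/V_m² = (0.08206)(558.0)/(0.09693 − 0.04309) − 2.264/(0.09693)²
  = 45.789/0.053840 − 240.97 = 850.46 − 240.97 = 609.49 atm
Z = PV_m/(RT) = (609.49)(0.09693)/((0.08206)(558.0)) = 59.078/45.789 = 1.290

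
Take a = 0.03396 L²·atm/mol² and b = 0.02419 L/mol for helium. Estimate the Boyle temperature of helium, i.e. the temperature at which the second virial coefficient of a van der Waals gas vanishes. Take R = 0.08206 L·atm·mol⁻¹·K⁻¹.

T_B ≈ 17.11 K

For a van der Waals gas the second virial coefficient B₂ = b − a/(RT) vanishes at T_B = a/(Rb).
T_B = 0.03396/(0.08206×0.02419) = 0.03396/0.0019850 = 17.11 K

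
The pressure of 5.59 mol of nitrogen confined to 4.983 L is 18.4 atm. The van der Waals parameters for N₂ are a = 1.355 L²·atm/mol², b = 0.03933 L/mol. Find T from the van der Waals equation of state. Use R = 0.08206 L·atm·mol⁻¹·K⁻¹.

T ≈ 208.8 K

T = (P + a n²/V²)(V − nb)/(nR)
P + a n²/V² = 18.4 + (1.355)(5.59)²/(4.983)² = 20.105 atm
V − nb = 4.983 − (5.59)(0.03933) = 4.7631 L
T = (20.105)(4.7631)/((5.59)(0.08206)) = 208.8 K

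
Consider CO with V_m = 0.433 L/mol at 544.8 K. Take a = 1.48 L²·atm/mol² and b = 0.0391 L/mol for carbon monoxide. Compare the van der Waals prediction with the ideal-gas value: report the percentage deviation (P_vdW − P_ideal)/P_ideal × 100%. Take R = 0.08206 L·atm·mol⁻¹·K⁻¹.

Ideal: P_ideal = RT/V_m = (0.08206)(544.8)/0.433 = 103.248 atm
vdW: P = RT/(V_m − b) − a/V_m² = 44.7063/0.393900 − 1.48/0.187489 = 113.497 − 7.89380 = 105.603 atm
% deviation = (105.603 − 103.248)/103.248 × 100% = 2.28%

2.28 %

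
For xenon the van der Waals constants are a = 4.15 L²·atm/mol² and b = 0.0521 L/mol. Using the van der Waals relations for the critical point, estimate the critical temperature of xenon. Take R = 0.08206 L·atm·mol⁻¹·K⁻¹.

T_c ≈ 287.6 K

For a van der Waals gas, T_c = 8a/(27Rb).
T_c = 8×4.15/(27×0.08206×0.0521) = 33.200/0.11543 = 287.6 K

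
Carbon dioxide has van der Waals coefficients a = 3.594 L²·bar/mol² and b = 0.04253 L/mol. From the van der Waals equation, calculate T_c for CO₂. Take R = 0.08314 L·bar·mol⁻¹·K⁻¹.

T_c ≈ 301.2 K

For a van der Waals gas, T_c = 8a/(27Rb).
T_c = 8×3.594/(27×0.08314×0.04253) = 28.752/0.095470 = 301.2 K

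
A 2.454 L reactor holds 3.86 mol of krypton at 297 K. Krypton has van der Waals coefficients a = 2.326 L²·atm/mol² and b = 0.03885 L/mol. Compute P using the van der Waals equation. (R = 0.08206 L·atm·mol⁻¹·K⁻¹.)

P = nRT/(V − nb) − a n²/V²
nRT/(V − nb) = (3.86)(0.08206)(297)/(2.454 − 3.86×0.03885) = 94.075/2.3040 = 40.831 atm
a n²/V² = (2.326)(3.86)²/(2.454)² = 5.7549 atm
P = 40.831 − 5.7549 = 35.08 atm

P ≈ 35.08 atm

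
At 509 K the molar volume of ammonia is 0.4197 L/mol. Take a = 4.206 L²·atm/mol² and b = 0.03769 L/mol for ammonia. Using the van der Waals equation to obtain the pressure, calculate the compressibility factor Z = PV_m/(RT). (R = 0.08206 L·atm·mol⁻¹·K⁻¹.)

Z ≈ 0.8587

P = RT/(V_m − b) − a/V_m² = (0.08206)(509)/(0.4197 − 0.03769) − 4.206/(0.4197)²
  = 41.769/0.38201 − 23.878 = 109.34 − 23.878 = 85.46 atm
Z = PV_m/(RT) = (85.46)(0.4197)/((0.08206)(509)) = 35.868/41.769 = 0.8587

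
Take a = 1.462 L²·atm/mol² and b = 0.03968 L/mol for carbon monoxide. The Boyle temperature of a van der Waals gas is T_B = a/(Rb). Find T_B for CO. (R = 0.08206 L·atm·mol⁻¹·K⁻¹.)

For a van der Waals gas the second virial coefficient B₂ = b − a/(RT) vanishes at T_B = a/(Rb).
T_B = 1.462/(0.08206×0.03968) = 1.462/0.0032561 = 449.0 K

T_B ≈ 449.0 K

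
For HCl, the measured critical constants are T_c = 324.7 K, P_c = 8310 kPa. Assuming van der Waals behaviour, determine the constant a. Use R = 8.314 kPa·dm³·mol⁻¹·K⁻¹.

From T_c = 8a/(27Rb) and P_c = a/(27b²): a = 27 R² T_c²/(64 P_c).
a = 27×(8.314)²×(324.7)²/(64×8310) = 196765241/531840 = 370.0 kPa·dm⁶/mol²

a ≈ 370.0 kPa·dm⁶/mol²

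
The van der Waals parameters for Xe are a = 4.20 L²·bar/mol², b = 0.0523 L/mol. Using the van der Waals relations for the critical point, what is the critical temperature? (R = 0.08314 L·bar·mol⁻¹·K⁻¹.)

T_c ≈ 286.2 K

For a van der Waals gas, T_c = 8a/(27Rb).
T_c = 8×4.20/(27×0.08314×0.0523) = 33.600/0.11740 = 286.2 K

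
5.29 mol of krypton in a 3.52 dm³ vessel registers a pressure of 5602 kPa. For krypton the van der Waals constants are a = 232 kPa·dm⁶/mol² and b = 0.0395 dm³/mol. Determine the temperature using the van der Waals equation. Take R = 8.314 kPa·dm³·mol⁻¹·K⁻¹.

T ≈ 461.2 K

T = (P + a n²/V²)(V − nb)/(nR)
P + a n²/V² = 5602 + (232)(5.29)²/(3.52)² = 6126.0 kPa
V − nb = 3.52 − (5.29)(0.0395) = 3.3110 dm³
T = (6126.0)(3.3110)/((5.29)(8.314)) = 461.2 K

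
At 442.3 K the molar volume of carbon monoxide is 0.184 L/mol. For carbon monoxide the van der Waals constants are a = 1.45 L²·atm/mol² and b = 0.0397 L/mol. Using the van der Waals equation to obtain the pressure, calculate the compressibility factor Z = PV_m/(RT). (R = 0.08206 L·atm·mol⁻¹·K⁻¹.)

Z ≈ 1.058

P = RT/(V_m − b) − a/V_m² = (0.08206)(442.3)/(0.184 − 0.0397) − 1.45/(0.184)²
  = 36.295/0.14430 − 42.828 = 251.52 − 42.828 = 208.69 atm
Z = PV_m/(RT) = (208.69)(0.184)/((0.08206)(442.3)) = 38.399/36.295 = 1.058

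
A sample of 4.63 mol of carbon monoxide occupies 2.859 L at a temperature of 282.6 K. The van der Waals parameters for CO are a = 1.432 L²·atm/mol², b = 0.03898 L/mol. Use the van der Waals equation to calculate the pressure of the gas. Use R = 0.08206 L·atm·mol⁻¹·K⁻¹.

P ≈ 36.33 atm

P = nRT/(V − nb) − a n²/V²
nRT/(V − nb) = (4.63)(0.08206)(282.6)/(2.859 − 4.63×0.03898) = 107.37/2.6785 = 40.086 atm
a n²/V² = (1.432)(4.63)²/(2.859)² = 3.7556 atm
P = 40.086 − 3.7556 = 36.33 atm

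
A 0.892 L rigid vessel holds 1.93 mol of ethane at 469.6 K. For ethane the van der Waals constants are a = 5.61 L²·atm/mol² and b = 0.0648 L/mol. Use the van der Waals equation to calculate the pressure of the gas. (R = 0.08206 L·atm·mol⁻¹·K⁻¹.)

P = nRT/(V − nb) − a n²/V²
nRT/(V − nb) = (1.93)(0.08206)(469.6)/(0.892 − 1.93×0.0648) = 74.373/0.76694 = 96.974 atm
a n²/V² = (5.61)(1.93)²/(0.892)² = 26.263 atm
P = 96.974 − 26.263 = 70.71 atm

P ≈ 70.71 atm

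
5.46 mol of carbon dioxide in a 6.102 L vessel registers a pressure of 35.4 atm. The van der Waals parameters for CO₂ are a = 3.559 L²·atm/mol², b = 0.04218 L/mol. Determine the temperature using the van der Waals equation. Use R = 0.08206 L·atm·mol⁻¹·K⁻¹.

T = (P + a n²/V²)(V − nb)/(nR)
P + a n²/V² = 35.4 + (3.559)(5.46)²/(6.102)² = 38.250 atm
V − nb = 6.102 − (5.46)(0.04218) = 5.8717 L
T = (38.250)(5.8717)/((5.46)(0.08206)) = 501.3 K

T ≈ 501.3 K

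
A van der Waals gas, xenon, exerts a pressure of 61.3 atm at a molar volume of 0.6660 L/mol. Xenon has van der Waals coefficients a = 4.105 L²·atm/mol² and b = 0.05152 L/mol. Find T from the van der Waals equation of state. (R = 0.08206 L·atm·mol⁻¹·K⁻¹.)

T = (P + a/V_m²)(V_m − b)/R
P + a/V_m² = 61.3 + 4.105/(0.6660)² = 70.555 atm
V_m − b = 0.6660 − 0.05152 = 0.61448 L/mol
T = (70.555)(0.61448)/0.08206 = 528.3 K

T ≈ 528.3 K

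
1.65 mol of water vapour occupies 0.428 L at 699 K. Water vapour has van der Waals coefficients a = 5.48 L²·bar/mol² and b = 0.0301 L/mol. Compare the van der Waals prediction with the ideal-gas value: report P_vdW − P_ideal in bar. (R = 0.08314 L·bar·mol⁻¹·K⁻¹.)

ΔP ≈ -52.03 bar

Ideal: P_ideal = nRT/V = (1.65)(0.08314)(699)/0.428 = 224.041 bar
vdW: P = nRT/(V − nb) − a n²/V² = 95.8895/0.378335 − 14.9193/0.183184 = 253.451 − 81.4443 = 172.007 bar
ΔP = 172.007 − 224.041 = -52.03 bar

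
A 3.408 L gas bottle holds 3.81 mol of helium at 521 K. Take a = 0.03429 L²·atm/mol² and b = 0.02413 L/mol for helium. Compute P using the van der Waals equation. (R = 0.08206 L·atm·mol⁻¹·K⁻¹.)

P ≈ 49.08 atm

P = nRT/(V − nb) − a n²/V²
nRT/(V − nb) = (3.81)(0.08206)(521)/(3.408 − 3.81×0.02413) = 162.89/3.3161 = 49.121 atm
a n²/V² = (0.03429)(3.81)²/(3.408)² = 0.042857 atm
P = 49.121 − 0.042857 = 49.08 atm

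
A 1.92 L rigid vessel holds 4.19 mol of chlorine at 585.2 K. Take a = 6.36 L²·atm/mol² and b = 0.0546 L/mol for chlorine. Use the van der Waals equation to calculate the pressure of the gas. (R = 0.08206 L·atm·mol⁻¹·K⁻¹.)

P ≈ 88.68 atm

P = nRT/(V − nb) − a n²/V²
nRT/(V − nb) = (4.19)(0.08206)(585.2)/(1.92 − 4.19×0.0546) = 201.21/1.6912 = 118.97 atm
a n²/V² = (6.36)(4.19)²/(1.92)² = 30.289 atm
P = 118.97 − 30.289 = 88.68 atm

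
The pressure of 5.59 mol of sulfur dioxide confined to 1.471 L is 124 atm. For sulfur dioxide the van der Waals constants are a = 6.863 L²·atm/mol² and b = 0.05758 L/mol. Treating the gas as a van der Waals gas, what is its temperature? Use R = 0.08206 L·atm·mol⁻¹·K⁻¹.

T ≈ 558.9 K

T = (P + a n²/V²)(V − nb)/(nR)
P + a n²/V² = 124 + (6.863)(5.59)²/(1.471)² = 223.11 atm
V − nb = 1.471 − (5.59)(0.05758) = 1.1491 L
T = (223.11)(1.1491)/((5.59)(0.08206)) = 558.9 K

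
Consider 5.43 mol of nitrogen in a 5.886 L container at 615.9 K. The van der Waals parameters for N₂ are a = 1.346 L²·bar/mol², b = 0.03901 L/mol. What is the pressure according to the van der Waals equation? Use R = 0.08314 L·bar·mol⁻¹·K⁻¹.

P ≈ 47.86 bar

P = nRT/(V − nb) − a n²/V²
nRT/(V − nb) = (5.43)(0.08314)(615.9)/(5.886 − 5.43×0.03901) = 278.05/5.6742 = 49.003 bar
a n²/V² = (1.346)(5.43)²/(5.886)² = 1.1455 bar
P = 49.003 − 1.1455 = 47.86 bar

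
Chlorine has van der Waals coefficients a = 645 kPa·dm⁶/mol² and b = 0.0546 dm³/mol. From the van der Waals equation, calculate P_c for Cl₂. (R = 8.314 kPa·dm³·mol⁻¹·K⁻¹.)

P_c ≈ 8013 kPa

For a van der Waals gas, P_c = a/(27b²).
P_c = 645/(27×(0.0546)²) = 645/0.080491 = 8013 kPa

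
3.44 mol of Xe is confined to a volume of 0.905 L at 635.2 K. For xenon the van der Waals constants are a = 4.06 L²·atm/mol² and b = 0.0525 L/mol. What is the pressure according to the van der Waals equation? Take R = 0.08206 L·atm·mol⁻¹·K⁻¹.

P ≈ 188.9 atm

P = nRT/(V − nb) − a n²/V²
nRT/(V − nb) = (3.44)(0.08206)(635.2)/(0.905 − 3.44×0.0525) = 179.31/0.72440 = 247.53 atm
a n²/V² = (4.06)(3.44)²/(0.905)² = 58.660 atm
P = 247.53 − 58.660 = 188.9 atm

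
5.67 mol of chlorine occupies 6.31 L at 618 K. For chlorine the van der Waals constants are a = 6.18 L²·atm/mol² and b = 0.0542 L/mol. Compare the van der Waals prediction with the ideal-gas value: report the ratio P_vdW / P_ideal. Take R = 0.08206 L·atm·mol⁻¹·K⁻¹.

P_vdW / P_ideal ≈ 0.9417

Ideal: P_ideal = nRT/V = (5.67)(0.08206)(618)/6.31 = 45.5694 atm
vdW: P = nRT/(V − nb) − a n²/V² = 287.543/6.00269 − 198.680/39.8161 = 47.9024 − 4.98994 = 42.9125 atm
Ratio = 42.9125/45.5694 = 0.9417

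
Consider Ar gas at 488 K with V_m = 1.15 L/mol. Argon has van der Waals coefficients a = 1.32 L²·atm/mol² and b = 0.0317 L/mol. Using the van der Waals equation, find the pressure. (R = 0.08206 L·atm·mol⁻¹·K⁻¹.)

P ≈ 34.81 atm

P = RT/(V_m − b) − a/V_m²
RT/(V_m − b) = (0.08206)(488)/(1.15 − 0.0317) = 40.045/1.1183 = 35.809 atm
a/V_m² = 1.32/(1.15)² = 0.99811 atm
P = 35.809 − 0.99811 = 34.81 atm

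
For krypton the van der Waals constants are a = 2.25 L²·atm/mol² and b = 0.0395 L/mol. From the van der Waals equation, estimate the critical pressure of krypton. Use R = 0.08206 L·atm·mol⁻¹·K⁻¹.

P_c ≈ 53.41 atm

For a van der Waals gas, P_c = a/(27b²).
P_c = 2.25/(27×(0.0395)²) = 2.25/0.042127 = 53.41 atm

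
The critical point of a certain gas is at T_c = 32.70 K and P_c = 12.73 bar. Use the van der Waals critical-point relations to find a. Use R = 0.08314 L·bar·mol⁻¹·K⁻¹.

a ≈ 0.2449 L²·bar/mol²

From T_c = 8a/(27Rb) and P_c = a/(27b²): a = 27 R² T_c²/(64 P_c).
a = 27×(0.08314)²×(32.70)²/(64×12.73) = 199.56/814.72 = 0.2449 L²·bar/mol²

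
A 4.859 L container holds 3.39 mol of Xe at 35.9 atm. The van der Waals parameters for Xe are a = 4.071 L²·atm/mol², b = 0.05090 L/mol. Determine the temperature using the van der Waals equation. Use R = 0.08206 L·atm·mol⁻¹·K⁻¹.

T = (P + a n²/V²)(V − nb)/(nR)
P + a n²/V² = 35.9 + (4.071)(3.39)²/(4.859)² = 37.882 atm
V − nb = 4.859 − (3.39)(0.05090) = 4.6864 L
T = (37.882)(4.6864)/((3.39)(0.08206)) = 638.2 K

T ≈ 638.2 K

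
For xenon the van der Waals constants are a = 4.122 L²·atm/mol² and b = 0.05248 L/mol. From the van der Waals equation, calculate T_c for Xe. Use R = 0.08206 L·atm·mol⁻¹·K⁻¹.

For a van der Waals gas, T_c = 8a/(27Rb).
T_c = 8×4.122/(27×0.08206×0.05248) = 32.976/0.11628 = 283.6 K

T_c ≈ 283.6 K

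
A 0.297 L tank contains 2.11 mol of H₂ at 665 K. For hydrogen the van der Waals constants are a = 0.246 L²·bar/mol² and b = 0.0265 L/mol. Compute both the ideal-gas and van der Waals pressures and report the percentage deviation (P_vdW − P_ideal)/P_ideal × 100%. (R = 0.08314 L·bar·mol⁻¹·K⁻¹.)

Ideal: P_ideal = nRT/V = (2.11)(0.08314)(665)/0.297 = 392.788 bar
vdW: P = nRT/(V − nb) − a n²/V² = 116.658/0.241085 − 1.09522/0.0882090 = 483.887 − 12.4162 = 471.471 bar
% deviation = (471.471 − 392.788)/392.788 × 100% = 20.03%

20.03 %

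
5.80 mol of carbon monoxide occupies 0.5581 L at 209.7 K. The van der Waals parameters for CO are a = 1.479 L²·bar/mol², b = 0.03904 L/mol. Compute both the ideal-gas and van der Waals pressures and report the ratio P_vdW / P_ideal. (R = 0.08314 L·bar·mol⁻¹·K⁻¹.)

Ideal: P_ideal = nRT/V = (5.80)(0.08314)(209.7)/0.5581 = 181.186 bar
vdW: P = nRT/(V − nb) − a n²/V² = 101.120/0.331668 − 49.7536/0.311476 = 304.883 − 159.735 = 145.148 bar
Ratio = 145.148/181.186 = 0.8011

P_vdW / P_ideal ≈ 0.8011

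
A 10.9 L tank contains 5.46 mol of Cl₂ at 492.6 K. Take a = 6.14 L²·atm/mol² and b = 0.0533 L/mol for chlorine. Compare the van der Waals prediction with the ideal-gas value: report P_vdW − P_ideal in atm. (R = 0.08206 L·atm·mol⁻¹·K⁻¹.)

Ideal: P_ideal = nRT/V = (5.46)(0.08206)(492.6)/10.9 = 20.2485 atm
vdW: P = nRT/(V − nb) − a n²/V² = 220.708/10.6090 − 183.043/118.810 = 20.8038 − 1.54064 = 19.2632 atm
ΔP = 19.2632 − 20.2485 = -0.985 atm

ΔP ≈ -0.985 atm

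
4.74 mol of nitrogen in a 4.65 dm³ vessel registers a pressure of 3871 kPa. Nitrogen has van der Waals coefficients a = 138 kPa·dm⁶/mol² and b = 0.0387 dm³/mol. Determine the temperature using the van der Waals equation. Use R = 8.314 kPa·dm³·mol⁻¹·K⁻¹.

T ≈ 455.0 K

T = (P + a n²/V²)(V − nb)/(nR)
P + a n²/V² = 3871 + (138)(4.74)²/(4.65)² = 4014.4 kPa
V − nb = 4.65 − (4.74)(0.0387) = 4.4666 dm³
T = (4014.4)(4.4666)/((4.74)(8.314)) = 455.0 K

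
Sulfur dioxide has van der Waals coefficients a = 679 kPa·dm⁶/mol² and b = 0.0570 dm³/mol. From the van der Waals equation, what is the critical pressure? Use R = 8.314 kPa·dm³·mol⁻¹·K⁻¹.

For a van der Waals gas, P_c = a/(27b²).
P_c = 679/(27×(0.0570)²) = 679/0.087723 = 7740 kPa

P_c ≈ 7740 kPa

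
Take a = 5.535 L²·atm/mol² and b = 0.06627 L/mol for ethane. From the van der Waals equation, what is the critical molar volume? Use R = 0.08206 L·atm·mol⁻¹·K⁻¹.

V_m,c ≈ 0.1988 L/mol

For a van der Waals gas, V_m,c = 3b.
V_m,c = 3×0.06627 = 0.1988 L/mol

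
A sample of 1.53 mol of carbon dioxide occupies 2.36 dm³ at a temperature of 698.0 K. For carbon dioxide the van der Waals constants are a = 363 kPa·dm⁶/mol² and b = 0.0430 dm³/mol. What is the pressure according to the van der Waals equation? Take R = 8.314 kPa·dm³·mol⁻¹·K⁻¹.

P = nRT/(V − nb) − a n²/V²
nRT/(V − nb) = (1.53)(8.314)(698.0)/(2.36 − 1.53×0.0430) = 8878.9/2.2942 = 3870.2 kPa
a n²/V² = (363)(1.53)²/(2.36)² = 152.57 kPa
P = 3870.2 − 152.57 = 3718 kPa

P ≈ 3718 kPa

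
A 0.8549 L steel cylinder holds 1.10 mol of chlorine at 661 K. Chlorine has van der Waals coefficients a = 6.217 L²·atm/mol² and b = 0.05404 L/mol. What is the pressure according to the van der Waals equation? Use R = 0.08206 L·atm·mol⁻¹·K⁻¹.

P = nRT/(V − nb) − a n²/V²
nRT/(V − nb) = (1.10)(0.08206)(661)/(0.8549 − 1.10×0.05404) = 59.666/0.79546 = 75.008 atm
a n²/V² = (6.217)(1.10)²/(0.8549)² = 10.293 atm
P = 75.008 − 10.293 = 64.72 atm

P ≈ 64.72 atm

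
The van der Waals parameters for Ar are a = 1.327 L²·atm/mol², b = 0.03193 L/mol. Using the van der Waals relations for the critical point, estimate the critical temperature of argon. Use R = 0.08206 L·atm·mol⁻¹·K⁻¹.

T_c ≈ 150.1 K

For a van der Waals gas, T_c = 8a/(27Rb).
T_c = 8×1.327/(27×0.08206×0.03193) = 10.616/0.070745 = 150.1 K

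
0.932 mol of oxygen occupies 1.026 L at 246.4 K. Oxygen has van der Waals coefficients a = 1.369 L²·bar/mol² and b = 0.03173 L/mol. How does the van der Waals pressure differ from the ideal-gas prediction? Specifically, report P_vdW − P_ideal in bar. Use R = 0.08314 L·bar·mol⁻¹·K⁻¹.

ΔP ≈ -0.577 bar

Ideal: P_ideal = nRT/V = (0.932)(0.08314)(246.4)/1.026 = 18.6088 bar
vdW: P = nRT/(V − nb) − a n²/V² = 19.0927/0.996428 − 1.18915/1.05268 = 19.1611 − 1.12964 = 18.0315 bar
ΔP = 18.0315 − 18.6088 = -0.577 bar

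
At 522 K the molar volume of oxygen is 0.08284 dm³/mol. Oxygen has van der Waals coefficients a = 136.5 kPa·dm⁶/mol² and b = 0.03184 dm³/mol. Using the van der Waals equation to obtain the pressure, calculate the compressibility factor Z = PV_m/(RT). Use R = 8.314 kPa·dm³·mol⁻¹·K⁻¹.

Z ≈ 1.245

P = RT/(V_m − b) − a/V_m² = (8.314)(522)/(0.08284 − 0.03184) − 136.5/(0.08284)²
  = 4339.9/0.051000 − 19891 = 85096 − 19891 = 65205 kPa
Z = PV_m/(RT) = (65205)(0.08284)/((8.314)(522)) = 5401.6/4339.9 = 1.245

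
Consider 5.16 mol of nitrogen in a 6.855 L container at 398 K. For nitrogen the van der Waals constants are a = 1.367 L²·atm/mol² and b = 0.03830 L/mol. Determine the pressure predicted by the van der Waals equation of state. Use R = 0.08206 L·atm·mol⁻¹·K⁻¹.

P = nRT/(V − nb) − a n²/V²
nRT/(V − nb) = (5.16)(0.08206)(398)/(6.855 − 5.16×0.03830) = 168.52/6.6574 = 25.313 atm
a n²/V² = (1.367)(5.16)²/(6.855)² = 0.77456 atm
P = 25.313 − 0.77456 = 24.54 atm

P ≈ 24.54 atm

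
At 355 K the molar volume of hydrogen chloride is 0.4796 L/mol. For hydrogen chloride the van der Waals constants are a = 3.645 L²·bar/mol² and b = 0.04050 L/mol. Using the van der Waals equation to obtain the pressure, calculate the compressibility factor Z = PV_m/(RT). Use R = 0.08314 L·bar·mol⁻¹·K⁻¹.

P = RT/(V_m − b) − a/V_m² = (0.08314)(355)/(0.4796 − 0.04050) − 3.645/(0.4796)²
  = 29.515/0.43910 − 15.847 = 67.217 − 15.847 = 51.370 bar
Z = PV_m/(RT) = (51.370)(0.4796)/((0.08314)(355)) = 24.637/29.515 = 0.8347

Z ≈ 0.8347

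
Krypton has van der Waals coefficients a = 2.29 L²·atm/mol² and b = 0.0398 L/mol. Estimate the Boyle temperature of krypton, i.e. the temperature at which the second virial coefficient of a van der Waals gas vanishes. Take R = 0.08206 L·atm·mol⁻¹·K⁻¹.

T_B ≈ 701.2 K

For a van der Waals gas the second virial coefficient B₂ = b − a/(RT) vanishes at T_B = a/(Rb).
T_B = 2.29/(0.08206×0.0398) = 2.29/0.0032660 = 701.2 K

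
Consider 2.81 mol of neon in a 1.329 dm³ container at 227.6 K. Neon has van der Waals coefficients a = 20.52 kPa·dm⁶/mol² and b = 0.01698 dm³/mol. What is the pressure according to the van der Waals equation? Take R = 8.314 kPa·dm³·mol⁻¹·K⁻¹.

P ≈ 4058 kPa

P = nRT/(V − nb) − a n²/V²
nRT/(V − nb) = (2.81)(8.314)(227.6)/(1.329 − 2.81×0.01698) = 5317.3/1.2813 = 4149.9 kPa
a n²/V² = (20.52)(2.81)²/(1.329)² = 91.736 kPa
P = 4149.9 − 91.736 = 4058 kPa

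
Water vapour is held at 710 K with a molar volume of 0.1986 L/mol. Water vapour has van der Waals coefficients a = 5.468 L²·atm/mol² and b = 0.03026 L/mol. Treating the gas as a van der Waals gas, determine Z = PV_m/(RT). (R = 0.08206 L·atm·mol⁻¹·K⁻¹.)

P = RT/(V_m − b) − a/V_m² = (0.08206)(710)/(0.1986 − 0.03026) − 5.468/(0.1986)²
  = 58.263/0.16834 − 138.63 = 346.10 − 138.63 = 207.47 atm
Z = PV_m/(RT) = (207.47)(0.1986)/((0.08206)(710)) = 41.204/58.263 = 0.7072

Z ≈ 0.7072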